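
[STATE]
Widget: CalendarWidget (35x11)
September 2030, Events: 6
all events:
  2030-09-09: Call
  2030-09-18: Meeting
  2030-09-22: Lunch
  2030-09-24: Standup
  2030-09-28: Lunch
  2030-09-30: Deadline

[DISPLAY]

           September 2030          
Mo Tu We Th Fr Sa Su               
                   1               
 2  3  4  5  6  7  8               
 9* 10 11 12 13 14 15              
16 17 18* 19 20 21 22*             
23 24* 25 26 27 28* 29             
30*                                
                                   
                                   
                                   


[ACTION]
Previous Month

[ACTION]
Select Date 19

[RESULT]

            August 2030            
Mo Tu We Th Fr Sa Su               
          1  2  3  4               
 5  6  7  8  9 10 11               
12 13 14 15 16 17 18               
[19] 20 21 22 23 24 25             
26 27 28 29 30 31                  
                                   
                                   
                                   
                                   


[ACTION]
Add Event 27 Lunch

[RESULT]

            August 2030            
Mo Tu We Th Fr Sa Su               
          1  2  3  4               
 5  6  7  8  9 10 11               
12 13 14 15 16 17 18               
[19] 20 21 22 23 24 25             
26 27* 28 29 30 31                 
                                   
                                   
                                   
                                   


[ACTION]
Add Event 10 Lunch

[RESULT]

            August 2030            
Mo Tu We Th Fr Sa Su               
          1  2  3  4               
 5  6  7  8  9 10* 11              
12 13 14 15 16 17 18               
[19] 20 21 22 23 24 25             
26 27* 28 29 30 31                 
                                   
                                   
                                   
                                   


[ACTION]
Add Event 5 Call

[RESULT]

            August 2030            
Mo Tu We Th Fr Sa Su               
          1  2  3  4               
 5*  6  7  8  9 10* 11             
12 13 14 15 16 17 18               
[19] 20 21 22 23 24 25             
26 27* 28 29 30 31                 
                                   
                                   
                                   
                                   


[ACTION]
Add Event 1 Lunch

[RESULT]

            August 2030            
Mo Tu We Th Fr Sa Su               
          1*  2  3  4              
 5*  6  7  8  9 10* 11             
12 13 14 15 16 17 18               
[19] 20 21 22 23 24 25             
26 27* 28 29 30 31                 
                                   
                                   
                                   
                                   


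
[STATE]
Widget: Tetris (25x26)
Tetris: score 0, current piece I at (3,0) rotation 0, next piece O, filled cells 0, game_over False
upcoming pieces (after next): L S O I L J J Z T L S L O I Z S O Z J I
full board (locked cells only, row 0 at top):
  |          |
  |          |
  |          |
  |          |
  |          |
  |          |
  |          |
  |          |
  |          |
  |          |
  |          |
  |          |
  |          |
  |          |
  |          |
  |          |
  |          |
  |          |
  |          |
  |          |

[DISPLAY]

   ████   │Next:         
          │▓▓            
          │▓▓            
          │              
          │              
          │              
          │Score:        
          │0             
          │              
          │              
          │              
          │              
          │              
          │              
          │              
          │              
          │              
          │              
          │              
          │              
          │              
          │              
          │              
          │              
          │              
          │              


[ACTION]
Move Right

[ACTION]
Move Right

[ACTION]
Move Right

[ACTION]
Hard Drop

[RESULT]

    ▓▓    │Next:         
    ▓▓    │  ▒           
          │▒▒▒           
          │              
          │              
          │              
          │Score:        
          │0             
          │              
          │              
          │              
          │              
          │              
          │              
          │              
          │              
          │              
          │              
          │              
      ████│              
          │              
          │              
          │              
          │              
          │              
          │              


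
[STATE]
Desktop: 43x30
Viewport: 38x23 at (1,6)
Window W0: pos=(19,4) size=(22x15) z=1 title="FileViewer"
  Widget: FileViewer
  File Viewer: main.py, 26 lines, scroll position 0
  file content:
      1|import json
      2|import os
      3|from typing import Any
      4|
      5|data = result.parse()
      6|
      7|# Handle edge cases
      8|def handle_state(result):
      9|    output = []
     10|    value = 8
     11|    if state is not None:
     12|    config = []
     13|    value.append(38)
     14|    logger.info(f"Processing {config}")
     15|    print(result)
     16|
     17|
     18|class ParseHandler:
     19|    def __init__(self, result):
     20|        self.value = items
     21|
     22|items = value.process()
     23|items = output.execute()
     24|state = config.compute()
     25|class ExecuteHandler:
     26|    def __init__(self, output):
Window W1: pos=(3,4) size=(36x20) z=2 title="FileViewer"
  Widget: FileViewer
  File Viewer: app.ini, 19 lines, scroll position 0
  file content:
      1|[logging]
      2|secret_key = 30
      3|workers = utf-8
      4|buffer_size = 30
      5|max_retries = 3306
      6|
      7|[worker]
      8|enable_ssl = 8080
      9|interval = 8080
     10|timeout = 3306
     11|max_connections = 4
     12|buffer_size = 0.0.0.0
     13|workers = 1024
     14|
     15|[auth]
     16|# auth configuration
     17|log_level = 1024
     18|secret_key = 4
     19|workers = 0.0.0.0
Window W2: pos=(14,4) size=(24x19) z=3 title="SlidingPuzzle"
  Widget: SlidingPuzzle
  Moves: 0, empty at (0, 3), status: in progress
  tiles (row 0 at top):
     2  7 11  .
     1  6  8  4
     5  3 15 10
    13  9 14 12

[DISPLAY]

  ┠──────────┠──────────────────────┨┨
  ┃[logging] ┃┌────┬────┬────┬────┐ ┃┃
  ┃secret_key┃│  2 │  7 │ 11 │    │ ┃┃
  ┃workers = ┃├────┼────┼────┼────┤ ┃┃
  ┃buffer_siz┃│  1 │  6 │  8 │  4 │ ┃┃
  ┃max_retrie┃├────┼────┼────┼────┤ ┃┃
  ┃          ┃│  5 │  3 │ 15 │ 10 │ ┃┃
  ┃[worker]  ┃├────┼────┼────┼────┤ ┃┃
  ┃enable_ssl┃│ 13 │  9 │ 14 │ 12 │ ┃┃
  ┃interval =┃└────┴────┴────┴────┘ ┃┃
  ┃timeout = ┃Moves: 0              ┃┃
  ┃max_connec┃                      ┃┃
  ┃buffer_siz┃                      ┃┃
  ┃workers = ┃                      ┃┃
  ┃          ┃                      ┃┃
  ┃[auth]    ┃                      ┃┃
  ┃# auth con┗━━━━━━━━━━━━━━━━━━━━━━┛┃
  ┗━━━━━━━━━━━━━━━━━━━━━━━━━━━━━━━━━━┛
                                      
                                      
                                      
                                      
                                      


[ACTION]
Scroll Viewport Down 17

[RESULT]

  ┃[logging] ┃┌────┬────┬────┬────┐ ┃┃
  ┃secret_key┃│  2 │  7 │ 11 │    │ ┃┃
  ┃workers = ┃├────┼────┼────┼────┤ ┃┃
  ┃buffer_siz┃│  1 │  6 │  8 │  4 │ ┃┃
  ┃max_retrie┃├────┼────┼────┼────┤ ┃┃
  ┃          ┃│  5 │  3 │ 15 │ 10 │ ┃┃
  ┃[worker]  ┃├────┼────┼────┼────┤ ┃┃
  ┃enable_ssl┃│ 13 │  9 │ 14 │ 12 │ ┃┃
  ┃interval =┃└────┴────┴────┴────┘ ┃┃
  ┃timeout = ┃Moves: 0              ┃┃
  ┃max_connec┃                      ┃┃
  ┃buffer_siz┃                      ┃┃
  ┃workers = ┃                      ┃┃
  ┃          ┃                      ┃┃
  ┃[auth]    ┃                      ┃┃
  ┃# auth con┗━━━━━━━━━━━━━━━━━━━━━━┛┃
  ┗━━━━━━━━━━━━━━━━━━━━━━━━━━━━━━━━━━┛
                                      
                                      
                                      
                                      
                                      
                                      


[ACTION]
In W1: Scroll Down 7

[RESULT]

  ┃buffer_siz┃┌────┬────┬────┬────┐ ┃┃
  ┃max_retrie┃│  2 │  7 │ 11 │    │ ┃┃
  ┃          ┃├────┼────┼────┼────┤ ┃┃
  ┃[worker]  ┃│  1 │  6 │  8 │  4 │ ┃┃
  ┃enable_ssl┃├────┼────┼────┼────┤ ┃┃
  ┃interval =┃│  5 │  3 │ 15 │ 10 │ ┃┃
  ┃timeout = ┃├────┼────┼────┼────┤ ┃┃
  ┃max_connec┃│ 13 │  9 │ 14 │ 12 │ ┃┃
  ┃buffer_siz┃└────┴────┴────┴────┘ ┃┃
  ┃workers = ┃Moves: 0              ┃┃
  ┃          ┃                      ┃┃
  ┃[auth]    ┃                      ┃┃
  ┃# auth con┃                      ┃┃
  ┃log_level ┃                      ┃┃
  ┃secret_key┃                      ┃┃
  ┃workers = ┗━━━━━━━━━━━━━━━━━━━━━━┛┃
  ┗━━━━━━━━━━━━━━━━━━━━━━━━━━━━━━━━━━┛
                                      
                                      
                                      
                                      
                                      
                                      


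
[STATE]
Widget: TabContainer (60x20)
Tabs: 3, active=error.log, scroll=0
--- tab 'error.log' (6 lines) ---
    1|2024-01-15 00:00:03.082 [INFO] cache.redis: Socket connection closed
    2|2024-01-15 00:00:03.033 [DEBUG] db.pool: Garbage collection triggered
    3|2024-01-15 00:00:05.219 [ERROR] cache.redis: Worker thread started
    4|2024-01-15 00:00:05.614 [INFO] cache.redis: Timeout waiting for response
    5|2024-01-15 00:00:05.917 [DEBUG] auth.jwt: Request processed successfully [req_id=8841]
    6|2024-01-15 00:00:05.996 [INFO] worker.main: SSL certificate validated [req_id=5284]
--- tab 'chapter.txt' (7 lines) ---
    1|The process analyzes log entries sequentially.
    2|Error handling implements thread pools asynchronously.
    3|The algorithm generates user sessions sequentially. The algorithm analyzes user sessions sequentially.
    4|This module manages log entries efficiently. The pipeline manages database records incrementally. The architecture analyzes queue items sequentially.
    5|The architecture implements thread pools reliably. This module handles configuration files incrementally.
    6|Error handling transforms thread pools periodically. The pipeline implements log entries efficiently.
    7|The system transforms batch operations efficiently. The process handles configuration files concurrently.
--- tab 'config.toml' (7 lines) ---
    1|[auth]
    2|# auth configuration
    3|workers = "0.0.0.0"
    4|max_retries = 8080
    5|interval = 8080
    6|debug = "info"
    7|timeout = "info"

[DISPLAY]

[error.log]│ chapter.txt │ config.toml                      
────────────────────────────────────────────────────────────
2024-01-15 00:00:03.082 [INFO] cache.redis: Socket connectio
2024-01-15 00:00:03.033 [DEBUG] db.pool: Garbage collection 
2024-01-15 00:00:05.219 [ERROR] cache.redis: Worker thread s
2024-01-15 00:00:05.614 [INFO] cache.redis: Timeout waiting 
2024-01-15 00:00:05.917 [DEBUG] auth.jwt: Request processed 
2024-01-15 00:00:05.996 [INFO] worker.main: SSL certificate 
                                                            
                                                            
                                                            
                                                            
                                                            
                                                            
                                                            
                                                            
                                                            
                                                            
                                                            
                                                            


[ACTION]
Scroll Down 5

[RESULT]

[error.log]│ chapter.txt │ config.toml                      
────────────────────────────────────────────────────────────
2024-01-15 00:00:05.996 [INFO] worker.main: SSL certificate 
                                                            
                                                            
                                                            
                                                            
                                                            
                                                            
                                                            
                                                            
                                                            
                                                            
                                                            
                                                            
                                                            
                                                            
                                                            
                                                            
                                                            


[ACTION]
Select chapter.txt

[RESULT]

 error.log │[chapter.txt]│ config.toml                      
────────────────────────────────────────────────────────────
The process analyzes log entries sequentially.              
Error handling implements thread pools asynchronously.      
The algorithm generates user sessions sequentially. The algo
This module manages log entries efficiently. The pipeline ma
The architecture implements thread pools reliably. This modu
Error handling transforms thread pools periodically. The pip
The system transforms batch operations efficiently. The proc
                                                            
                                                            
                                                            
                                                            
                                                            
                                                            
                                                            
                                                            
                                                            
                                                            
                                                            


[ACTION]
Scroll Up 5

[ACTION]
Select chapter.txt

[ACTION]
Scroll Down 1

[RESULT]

 error.log │[chapter.txt]│ config.toml                      
────────────────────────────────────────────────────────────
Error handling implements thread pools asynchronously.      
The algorithm generates user sessions sequentially. The algo
This module manages log entries efficiently. The pipeline ma
The architecture implements thread pools reliably. This modu
Error handling transforms thread pools periodically. The pip
The system transforms batch operations efficiently. The proc
                                                            
                                                            
                                                            
                                                            
                                                            
                                                            
                                                            
                                                            
                                                            
                                                            
                                                            
                                                            


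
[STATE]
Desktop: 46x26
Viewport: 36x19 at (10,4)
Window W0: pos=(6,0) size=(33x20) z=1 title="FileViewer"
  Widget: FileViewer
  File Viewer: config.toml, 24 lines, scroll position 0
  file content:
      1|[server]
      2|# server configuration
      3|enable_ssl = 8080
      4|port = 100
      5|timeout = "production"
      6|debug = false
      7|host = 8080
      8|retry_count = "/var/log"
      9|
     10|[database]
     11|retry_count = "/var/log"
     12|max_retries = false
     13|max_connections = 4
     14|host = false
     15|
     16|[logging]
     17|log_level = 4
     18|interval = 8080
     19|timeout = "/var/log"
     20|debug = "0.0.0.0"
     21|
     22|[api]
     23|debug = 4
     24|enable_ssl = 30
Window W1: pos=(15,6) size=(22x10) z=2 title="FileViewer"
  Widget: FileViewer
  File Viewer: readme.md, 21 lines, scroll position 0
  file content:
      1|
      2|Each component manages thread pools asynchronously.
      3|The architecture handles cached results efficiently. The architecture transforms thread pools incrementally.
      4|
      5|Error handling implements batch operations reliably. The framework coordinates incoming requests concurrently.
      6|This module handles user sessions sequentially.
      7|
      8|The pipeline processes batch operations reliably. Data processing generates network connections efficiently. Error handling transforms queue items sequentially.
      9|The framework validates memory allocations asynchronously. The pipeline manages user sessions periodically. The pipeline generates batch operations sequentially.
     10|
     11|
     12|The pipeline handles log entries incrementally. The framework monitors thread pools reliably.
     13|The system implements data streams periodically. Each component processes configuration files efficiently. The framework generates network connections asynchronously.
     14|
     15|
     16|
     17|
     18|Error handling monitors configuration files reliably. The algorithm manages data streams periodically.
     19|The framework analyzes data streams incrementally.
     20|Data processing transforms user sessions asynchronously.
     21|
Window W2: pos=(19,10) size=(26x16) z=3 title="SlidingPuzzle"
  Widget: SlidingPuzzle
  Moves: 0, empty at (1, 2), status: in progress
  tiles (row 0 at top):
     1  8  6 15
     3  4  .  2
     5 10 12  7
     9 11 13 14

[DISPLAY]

erver configuration        █┃       
ble_ssl = 8080             ░┃       
t = 1┏━━━━━━━━━━━━━━━━━━━━┓░┃       
eout ┃ FileViewer         ┃░┃       
ug = ┠────────────────────┨░┃       
t = 8┃                   ▲┃░┃       
ry_co┃Eac┏━━━━━━━━━━━━━━━━━━━━━━━━┓ 
     ┃The┃ SlidingPuzzle          ┃ 
tabas┃   ┠────────────────────────┨ 
ry_co┃Err┃┌────┬────┬────┬────┐   ┃ 
_retr┃Thi┃│  1 │  8 │  6 │ 15 │   ┃ 
_conn┗━━━┃├────┼────┼────┼────┤   ┃ 
t = false┃│  3 │  4 │    │  2 │   ┃ 
         ┃├────┼────┼────┼────┤   ┃ 
gging]   ┃│  5 │ 10 │ 12 │  7 │   ┃ 
━━━━━━━━━┃├────┼────┼────┼────┤   ┃ 
         ┃│  9 │ 11 │ 13 │ 14 │   ┃ 
         ┃└────┴────┴────┴────┘   ┃ 
         ┃Moves: 0                ┃ 


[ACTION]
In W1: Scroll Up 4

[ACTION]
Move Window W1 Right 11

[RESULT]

erver configuration        █┃       
ble_ssl = 8080             ░┃       
t = 100       ┏━━━━━━━━━━━━━━━━━━━━┓
eout = "produc┃ FileViewer         ┃
ug = false    ┠────────────────────┨
t = 8080      ┃                   ▲┃
ry_count ┏━━━━━━━━━━━━━━━━━━━━━━━━┓┃
         ┃ SlidingPuzzle          ┃┃
tabase]  ┠────────────────────────┨┃
ry_count ┃┌────┬────┬────┬────┐   ┃┃
_retries ┃│  1 │  8 │  6 │ 15 │   ┃┃
_connecti┃├────┼────┼────┼────┤   ┃┛
t = false┃│  3 │  4 │    │  2 │   ┃ 
         ┃├────┼────┼────┼────┤   ┃ 
gging]   ┃│  5 │ 10 │ 12 │  7 │   ┃ 
━━━━━━━━━┃├────┼────┼────┼────┤   ┃ 
         ┃│  9 │ 11 │ 13 │ 14 │   ┃ 
         ┃└────┴────┴────┴────┘   ┃ 
         ┃Moves: 0                ┃ 


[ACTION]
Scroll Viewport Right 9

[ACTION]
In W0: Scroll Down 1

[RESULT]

ble_ssl = 8080             ░┃       
t = 100                    █┃       
eout = "produc┏━━━━━━━━━━━━━━━━━━━━┓
ug = false    ┃ FileViewer         ┃
t = 8080      ┠────────────────────┨
ry_count = "/v┃                   ▲┃
         ┏━━━━━━━━━━━━━━━━━━━━━━━━┓┃
tabase]  ┃ SlidingPuzzle          ┃┃
ry_count ┠────────────────────────┨┃
_retries ┃┌────┬────┬────┬────┐   ┃┃
_connecti┃│  1 │  8 │  6 │ 15 │   ┃┃
t = false┃├────┼────┼────┼────┤   ┃┛
         ┃│  3 │  4 │    │  2 │   ┃ 
gging]   ┃├────┼────┼────┼────┤   ┃ 
_level = ┃│  5 │ 10 │ 12 │  7 │   ┃ 
━━━━━━━━━┃├────┼────┼────┼────┤   ┃ 
         ┃│  9 │ 11 │ 13 │ 14 │   ┃ 
         ┃└────┴────┴────┴────┘   ┃ 
         ┃Moves: 0                ┃ 


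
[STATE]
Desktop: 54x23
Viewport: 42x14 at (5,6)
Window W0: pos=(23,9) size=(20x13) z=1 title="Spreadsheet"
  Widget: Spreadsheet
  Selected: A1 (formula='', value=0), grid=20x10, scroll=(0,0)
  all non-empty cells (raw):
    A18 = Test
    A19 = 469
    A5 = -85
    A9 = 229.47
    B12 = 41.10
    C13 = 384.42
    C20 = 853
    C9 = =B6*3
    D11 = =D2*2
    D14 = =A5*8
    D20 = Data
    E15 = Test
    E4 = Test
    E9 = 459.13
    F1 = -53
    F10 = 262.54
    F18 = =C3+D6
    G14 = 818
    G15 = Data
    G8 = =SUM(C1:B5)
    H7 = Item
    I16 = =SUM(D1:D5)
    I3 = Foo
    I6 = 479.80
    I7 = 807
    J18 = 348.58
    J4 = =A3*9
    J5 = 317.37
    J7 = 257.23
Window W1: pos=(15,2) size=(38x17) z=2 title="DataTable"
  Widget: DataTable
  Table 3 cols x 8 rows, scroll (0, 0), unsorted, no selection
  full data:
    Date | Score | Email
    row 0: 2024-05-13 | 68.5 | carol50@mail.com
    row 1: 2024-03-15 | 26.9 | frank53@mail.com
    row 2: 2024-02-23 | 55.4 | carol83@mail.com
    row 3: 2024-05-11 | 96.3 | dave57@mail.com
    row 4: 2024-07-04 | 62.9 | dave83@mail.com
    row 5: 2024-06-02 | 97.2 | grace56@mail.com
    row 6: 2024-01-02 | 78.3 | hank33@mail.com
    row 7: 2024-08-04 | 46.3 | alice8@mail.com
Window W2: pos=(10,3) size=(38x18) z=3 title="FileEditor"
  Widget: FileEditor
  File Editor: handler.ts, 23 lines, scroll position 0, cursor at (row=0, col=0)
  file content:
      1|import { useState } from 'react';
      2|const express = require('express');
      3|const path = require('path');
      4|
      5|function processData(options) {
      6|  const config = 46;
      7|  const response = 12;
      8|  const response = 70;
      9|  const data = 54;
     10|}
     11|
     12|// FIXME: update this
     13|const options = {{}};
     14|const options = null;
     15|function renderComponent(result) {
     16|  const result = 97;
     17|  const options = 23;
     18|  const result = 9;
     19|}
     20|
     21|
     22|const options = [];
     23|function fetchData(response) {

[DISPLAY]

     ┃█mport { useState } from 'react';  ▲
     ┃const express = require('express');█
     ┃const path = require('path');      ░
     ┃                                   ░
     ┃function processData(options) {    ░
     ┃  const config = 46;               ░
     ┃  const response = 12;             ░
     ┃  const response = 70;             ░
     ┃  const data = 54;                 ░
     ┃}                                  ░
     ┃                                   ░
     ┃// FIXME: update this              ░
     ┃const options = {{}};              ░
     ┃const options = null;              ▼


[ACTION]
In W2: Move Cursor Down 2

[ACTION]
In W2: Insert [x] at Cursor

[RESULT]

     ┃import { useState } from 'react';  ▲
     ┃const express = require('express');█
     ┃x█onst path = require('path');     ░
     ┃                                   ░
     ┃function processData(options) {    ░
     ┃  const config = 46;               ░
     ┃  const response = 12;             ░
     ┃  const response = 70;             ░
     ┃  const data = 54;                 ░
     ┃}                                  ░
     ┃                                   ░
     ┃// FIXME: update this              ░
     ┃const options = {{}};              ░
     ┃const options = null;              ▼


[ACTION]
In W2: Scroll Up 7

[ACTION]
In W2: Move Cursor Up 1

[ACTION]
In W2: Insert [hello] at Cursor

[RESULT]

     ┃import { useState } from 'react';  ▲
     ┃chello█nst express = require('expre█
     ┃xconst path = require('path');     ░
     ┃                                   ░
     ┃function processData(options) {    ░
     ┃  const config = 46;               ░
     ┃  const response = 12;             ░
     ┃  const response = 70;             ░
     ┃  const data = 54;                 ░
     ┃}                                  ░
     ┃                                   ░
     ┃// FIXME: update this              ░
     ┃const options = {{}};              ░
     ┃const options = null;              ▼


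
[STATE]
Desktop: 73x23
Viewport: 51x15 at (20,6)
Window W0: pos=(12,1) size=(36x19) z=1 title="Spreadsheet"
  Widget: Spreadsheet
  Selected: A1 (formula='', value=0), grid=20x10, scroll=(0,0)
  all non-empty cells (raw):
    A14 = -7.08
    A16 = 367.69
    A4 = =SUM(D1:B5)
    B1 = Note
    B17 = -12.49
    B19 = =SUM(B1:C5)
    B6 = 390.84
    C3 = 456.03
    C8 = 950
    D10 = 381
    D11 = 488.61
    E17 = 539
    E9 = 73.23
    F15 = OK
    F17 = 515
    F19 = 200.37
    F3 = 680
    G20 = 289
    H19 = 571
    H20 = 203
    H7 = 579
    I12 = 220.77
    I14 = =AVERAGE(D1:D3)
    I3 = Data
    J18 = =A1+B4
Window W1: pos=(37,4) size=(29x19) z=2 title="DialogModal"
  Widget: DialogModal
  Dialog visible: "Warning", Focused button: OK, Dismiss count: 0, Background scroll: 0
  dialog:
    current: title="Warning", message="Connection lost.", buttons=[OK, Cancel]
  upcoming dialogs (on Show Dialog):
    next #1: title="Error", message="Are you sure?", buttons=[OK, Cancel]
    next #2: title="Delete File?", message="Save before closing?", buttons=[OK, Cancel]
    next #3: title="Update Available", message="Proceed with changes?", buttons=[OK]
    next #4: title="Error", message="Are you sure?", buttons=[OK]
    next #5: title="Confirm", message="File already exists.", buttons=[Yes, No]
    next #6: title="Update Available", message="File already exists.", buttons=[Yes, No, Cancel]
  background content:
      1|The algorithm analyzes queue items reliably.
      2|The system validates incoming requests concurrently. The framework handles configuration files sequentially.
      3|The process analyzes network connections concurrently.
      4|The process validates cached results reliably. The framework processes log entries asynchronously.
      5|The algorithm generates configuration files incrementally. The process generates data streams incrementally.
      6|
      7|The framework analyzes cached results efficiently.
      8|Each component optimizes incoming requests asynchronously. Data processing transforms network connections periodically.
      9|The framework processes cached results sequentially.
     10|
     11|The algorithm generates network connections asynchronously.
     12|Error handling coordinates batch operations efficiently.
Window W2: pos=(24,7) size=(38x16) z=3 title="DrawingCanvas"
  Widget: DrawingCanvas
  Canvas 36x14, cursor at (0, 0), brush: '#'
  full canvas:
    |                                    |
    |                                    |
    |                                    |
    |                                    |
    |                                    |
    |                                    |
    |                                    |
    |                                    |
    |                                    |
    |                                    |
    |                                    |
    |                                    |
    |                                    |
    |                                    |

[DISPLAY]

-----------------┠───────────────────────────┨     
  [0┏━━━━━━━━━━━━━━━━━━━━━━━━━━━━━━━━━━━━┓ueu┃     
    ┃ DrawingCanvas                      ┃omi┃     
    ┠────────────────────────────────────┨wor┃     
56.0┃+                                   ┃che┃     
    ┃                                    ┃con┃     
    ┃                                    ┃   ┃     
    ┃                                    ┃ach┃     
    ┃                                    ┃ in┃     
    ┃                                    ┃cac┃     
    ┃                                    ┃   ┃     
    ┃                                    ┃net┃     
    ┃                                    ┃es ┃     
━━━━┃                                    ┃   ┃     
    ┃                                    ┃   ┃     


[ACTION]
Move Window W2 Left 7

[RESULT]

-----------------┠───────────────────────────┨     
━━━━━━━━━━━━━━━━━━━━━━━━━━━━━━━━━━┓lyzes queu┃     
rawingCanvas                      ┃tes incomi┃     
──────────────────────────────────┨zes networ┃     
                                  ┃ates cache┃     
                                  ┃erates con┃     
                                  ┃─────┐    ┃     
                                  ┃     │cach┃     
                                  ┃ost. │s in┃     
                                  ┃l    │ cac┃     
                                  ┃─────┘    ┃     
                                  ┃erates net┃     
                                  ┃ordinates ┃     
                                  ┃          ┃     
                                  ┃          ┃     


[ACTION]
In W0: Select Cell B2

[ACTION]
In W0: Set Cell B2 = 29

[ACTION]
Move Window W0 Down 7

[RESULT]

─────────────────┠───────────────────────────┨     
━━━━━━━━━━━━━━━━━━━━━━━━━━━━━━━━━━┓lyzes queu┃     
rawingCanvas                      ┃tes incomi┃     
──────────────────────────────────┨zes networ┃     
                                  ┃ates cache┃     
                                  ┃erates con┃     
                                  ┃─────┐    ┃     
                                  ┃     │cach┃     
                                  ┃ost. │s in┃     
                                  ┃l    │ cac┃     
                                  ┃─────┘    ┃     
                                  ┃erates net┃     
                                  ┃ordinates ┃     
                                  ┃          ┃     
                                  ┃          ┃     


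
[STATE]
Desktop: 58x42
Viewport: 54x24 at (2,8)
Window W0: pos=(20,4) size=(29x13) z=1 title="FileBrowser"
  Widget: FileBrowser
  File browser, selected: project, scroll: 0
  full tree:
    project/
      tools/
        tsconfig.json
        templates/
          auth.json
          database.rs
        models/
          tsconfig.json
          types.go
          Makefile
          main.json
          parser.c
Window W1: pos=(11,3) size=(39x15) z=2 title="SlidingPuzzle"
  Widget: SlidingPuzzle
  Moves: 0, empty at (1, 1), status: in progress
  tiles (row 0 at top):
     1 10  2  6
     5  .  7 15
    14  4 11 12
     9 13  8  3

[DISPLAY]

         ┃├────┼────┼────┼────┤                ┃      
         ┃│  5 │    │  7 │ 15 │                ┃      
         ┃├────┼────┼────┼────┤                ┃      
         ┃│ 14 │  4 │ 11 │ 12 │                ┃      
         ┃├────┼────┼────┼────┤                ┃      
         ┃│  9 │ 13 │  8 │  3 │                ┃      
         ┃└────┴────┴────┴────┘                ┃      
         ┃Moves: 0                             ┃      
         ┃                                     ┃      
         ┗━━━━━━━━━━━━━━━━━━━━━━━━━━━━━━━━━━━━━┛      
                                                      
                                                      
                                                      
                                                      
                                                      
                                                      
                                                      
                                                      
                                                      
                                                      
                                                      
                                                      
                                                      
                                                      


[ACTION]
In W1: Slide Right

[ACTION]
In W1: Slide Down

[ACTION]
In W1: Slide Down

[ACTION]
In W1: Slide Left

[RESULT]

         ┃├────┼────┼────┼────┤                ┃      
         ┃│  1 │  5 │  7 │ 15 │                ┃      
         ┃├────┼────┼────┼────┤                ┃      
         ┃│ 14 │  4 │ 11 │ 12 │                ┃      
         ┃├────┼────┼────┼────┤                ┃      
         ┃│  9 │ 13 │  8 │  3 │                ┃      
         ┃└────┴────┴────┴────┘                ┃      
         ┃Moves: 3                             ┃      
         ┃                                     ┃      
         ┗━━━━━━━━━━━━━━━━━━━━━━━━━━━━━━━━━━━━━┛      
                                                      
                                                      
                                                      
                                                      
                                                      
                                                      
                                                      
                                                      
                                                      
                                                      
                                                      
                                                      
                                                      
                                                      


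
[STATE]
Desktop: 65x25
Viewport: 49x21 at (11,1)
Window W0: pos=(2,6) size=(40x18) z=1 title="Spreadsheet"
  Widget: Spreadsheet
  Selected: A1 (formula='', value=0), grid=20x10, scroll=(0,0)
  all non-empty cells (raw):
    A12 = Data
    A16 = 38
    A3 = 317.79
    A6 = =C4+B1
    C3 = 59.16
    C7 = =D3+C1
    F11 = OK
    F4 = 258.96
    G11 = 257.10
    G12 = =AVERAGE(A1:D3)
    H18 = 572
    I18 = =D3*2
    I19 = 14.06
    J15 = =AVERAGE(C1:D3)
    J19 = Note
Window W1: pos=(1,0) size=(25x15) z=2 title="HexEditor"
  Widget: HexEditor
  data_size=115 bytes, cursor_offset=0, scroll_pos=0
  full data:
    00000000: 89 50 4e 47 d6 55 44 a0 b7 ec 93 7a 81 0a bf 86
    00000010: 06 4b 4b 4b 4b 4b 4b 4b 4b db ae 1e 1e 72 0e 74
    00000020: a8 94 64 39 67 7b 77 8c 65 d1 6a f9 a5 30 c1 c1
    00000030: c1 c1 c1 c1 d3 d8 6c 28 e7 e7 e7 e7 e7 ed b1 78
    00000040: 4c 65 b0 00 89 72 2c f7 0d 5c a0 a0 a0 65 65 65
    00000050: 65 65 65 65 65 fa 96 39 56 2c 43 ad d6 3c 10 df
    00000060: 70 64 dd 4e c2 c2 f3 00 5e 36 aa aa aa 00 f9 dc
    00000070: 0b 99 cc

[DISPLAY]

r             ┃                                  
──────────────┨                                  
 89 50 4e 47 d┃                                  
 06 4b 4b 4b 4┃                                  
 a8 94 64 39 6┃                                  
 c1 c1 c1 c1 d┃━━━━━━━━━━━━━━━┓                  
 4c 65 b0 00 8┃               ┃                  
 65 65 65 65 6┃───────────────┨                  
 70 64 dd 4e c┃               ┃                  
 0b 99 cc     ┃C       D      ┃                  
              ┃---------------┃                  
              ┃    0       0  ┃                  
              ┃    0       0  ┃                  
━━━━━━━━━━━━━━┛59.16       0  ┃                  
   0       0       0       0  ┃                  
   0       0       0       0  ┃                  
   0       0       0       0  ┃                  
   0       0       0       0  ┃                  
   0       0       0       0  ┃                  
   0       0       0       0  ┃                  
   0       0       0       0  ┃                  


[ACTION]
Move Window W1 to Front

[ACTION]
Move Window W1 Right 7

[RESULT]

exEditor             ┃                           
─────────────────────┨                           
000000  89 50 4e 47 d┃                           
000010  06 4b 4b 4b 4┃                           
000020  a8 94 64 39 6┃                           
000030  c1 c1 c1 c1 d┃━━━━━━━━┓                  
000040  4c 65 b0 00 8┃        ┃                  
000050  65 65 65 65 6┃────────┨                  
000060  70 64 dd 4e c┃        ┃                  
000070  0b 99 cc     ┃ D      ┃                  
                     ┃--------┃                  
                     ┃     0  ┃                  
                     ┃     0  ┃                  
━━━━━━━━━━━━━━━━━━━━━┛     0  ┃                  
   0       0       0       0  ┃                  
   0       0       0       0  ┃                  
   0       0       0       0  ┃                  
   0       0       0       0  ┃                  
   0       0       0       0  ┃                  
   0       0       0       0  ┃                  
   0       0       0       0  ┃                  
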